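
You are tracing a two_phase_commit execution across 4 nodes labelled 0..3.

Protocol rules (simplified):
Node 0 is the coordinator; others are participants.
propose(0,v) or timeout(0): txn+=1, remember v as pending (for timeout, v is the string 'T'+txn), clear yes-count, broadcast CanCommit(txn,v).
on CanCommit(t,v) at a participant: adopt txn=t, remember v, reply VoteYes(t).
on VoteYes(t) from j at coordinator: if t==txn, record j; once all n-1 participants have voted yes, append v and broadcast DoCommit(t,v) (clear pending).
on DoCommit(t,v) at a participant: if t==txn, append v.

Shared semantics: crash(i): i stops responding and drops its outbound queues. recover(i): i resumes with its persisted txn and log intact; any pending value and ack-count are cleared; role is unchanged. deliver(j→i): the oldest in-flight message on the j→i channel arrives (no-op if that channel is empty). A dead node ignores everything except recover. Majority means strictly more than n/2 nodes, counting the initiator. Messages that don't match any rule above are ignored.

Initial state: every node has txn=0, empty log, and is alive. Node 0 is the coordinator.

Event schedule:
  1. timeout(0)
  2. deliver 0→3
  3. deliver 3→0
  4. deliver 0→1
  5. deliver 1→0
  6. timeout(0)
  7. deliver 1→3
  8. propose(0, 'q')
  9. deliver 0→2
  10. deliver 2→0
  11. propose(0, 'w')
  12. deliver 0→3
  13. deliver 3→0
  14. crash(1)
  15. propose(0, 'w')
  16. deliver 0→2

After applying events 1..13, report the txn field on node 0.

4

e1 timeout(0): 0[coor,t=1,-]
e2 deliver 0→3: 3[part,t=1,-]
e3 deliver 3→0: ·
e4 deliver 0→1: 1[part,t=1,-]
e5 deliver 1→0: ·
e6 timeout(0): 0[coor,t=2,-]
e7 deliver 1→3: ·
e8 propose(0,'q'): 0[coor,t=3,-]
e9 deliver 0→2: 2[part,t=1,-]
e10 deliver 2→0: ·
e11 propose(0,'w'): 0[coor,t=4,-]
e12 deliver 0→3: 3[part,t=2,-]
e13 deliver 3→0: ·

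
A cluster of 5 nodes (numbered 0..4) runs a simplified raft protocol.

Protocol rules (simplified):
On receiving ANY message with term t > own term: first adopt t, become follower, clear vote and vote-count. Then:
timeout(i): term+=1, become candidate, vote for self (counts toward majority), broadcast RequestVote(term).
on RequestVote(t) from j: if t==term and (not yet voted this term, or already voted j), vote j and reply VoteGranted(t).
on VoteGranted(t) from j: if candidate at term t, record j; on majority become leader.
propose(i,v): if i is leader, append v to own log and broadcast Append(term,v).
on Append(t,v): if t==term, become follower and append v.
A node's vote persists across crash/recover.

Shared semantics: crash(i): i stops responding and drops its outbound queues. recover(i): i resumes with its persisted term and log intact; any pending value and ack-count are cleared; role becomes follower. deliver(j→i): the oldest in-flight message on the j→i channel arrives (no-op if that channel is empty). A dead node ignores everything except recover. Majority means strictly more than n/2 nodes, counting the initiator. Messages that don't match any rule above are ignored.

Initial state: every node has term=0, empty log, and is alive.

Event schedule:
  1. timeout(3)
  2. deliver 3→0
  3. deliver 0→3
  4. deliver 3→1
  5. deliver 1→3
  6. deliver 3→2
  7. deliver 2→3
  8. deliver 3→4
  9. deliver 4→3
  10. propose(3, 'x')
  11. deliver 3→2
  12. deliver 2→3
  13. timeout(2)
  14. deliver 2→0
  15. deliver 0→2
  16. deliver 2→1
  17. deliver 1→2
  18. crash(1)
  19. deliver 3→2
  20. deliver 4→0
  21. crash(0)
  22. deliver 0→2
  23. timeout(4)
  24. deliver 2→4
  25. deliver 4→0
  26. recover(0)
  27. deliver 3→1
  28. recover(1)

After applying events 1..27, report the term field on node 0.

[1] timeout(3) → N3(cand t1 [-])
[2] deliver 3→0 → N0(foll t1 [-])
[3] deliver 0→3 → ∅
[4] deliver 3→1 → N1(foll t1 [-])
[5] deliver 1→3 → N3(lead t1 [-])
[6] deliver 3→2 → N2(foll t1 [-])
[7] deliver 2→3 → ∅
[8] deliver 3→4 → N4(foll t1 [-])
[9] deliver 4→3 → ∅
[10] propose(3,'x') → N3(lead t1 [x])
[11] deliver 3→2 → N2(foll t1 [x])
[12] deliver 2→3 → ∅
[13] timeout(2) → N2(cand t2 [x])
[14] deliver 2→0 → N0(foll t2 [-])
[15] deliver 0→2 → ∅
[16] deliver 2→1 → N1(foll t2 [-])
[17] deliver 1→2 → N2(lead t2 [x])
[18] crash(1) → N1(✗foll t2 [-])
[19] deliver 3→2 → ∅
[20] deliver 4→0 → ∅
[21] crash(0) → N0(✗foll t2 [-])
[22] deliver 0→2 → ∅
[23] timeout(4) → N4(cand t2 [-])
[24] deliver 2→4 → ∅
[25] deliver 4→0 → ∅
[26] recover(0) → N0(foll t2 [-])
[27] deliver 3→1 → ∅

2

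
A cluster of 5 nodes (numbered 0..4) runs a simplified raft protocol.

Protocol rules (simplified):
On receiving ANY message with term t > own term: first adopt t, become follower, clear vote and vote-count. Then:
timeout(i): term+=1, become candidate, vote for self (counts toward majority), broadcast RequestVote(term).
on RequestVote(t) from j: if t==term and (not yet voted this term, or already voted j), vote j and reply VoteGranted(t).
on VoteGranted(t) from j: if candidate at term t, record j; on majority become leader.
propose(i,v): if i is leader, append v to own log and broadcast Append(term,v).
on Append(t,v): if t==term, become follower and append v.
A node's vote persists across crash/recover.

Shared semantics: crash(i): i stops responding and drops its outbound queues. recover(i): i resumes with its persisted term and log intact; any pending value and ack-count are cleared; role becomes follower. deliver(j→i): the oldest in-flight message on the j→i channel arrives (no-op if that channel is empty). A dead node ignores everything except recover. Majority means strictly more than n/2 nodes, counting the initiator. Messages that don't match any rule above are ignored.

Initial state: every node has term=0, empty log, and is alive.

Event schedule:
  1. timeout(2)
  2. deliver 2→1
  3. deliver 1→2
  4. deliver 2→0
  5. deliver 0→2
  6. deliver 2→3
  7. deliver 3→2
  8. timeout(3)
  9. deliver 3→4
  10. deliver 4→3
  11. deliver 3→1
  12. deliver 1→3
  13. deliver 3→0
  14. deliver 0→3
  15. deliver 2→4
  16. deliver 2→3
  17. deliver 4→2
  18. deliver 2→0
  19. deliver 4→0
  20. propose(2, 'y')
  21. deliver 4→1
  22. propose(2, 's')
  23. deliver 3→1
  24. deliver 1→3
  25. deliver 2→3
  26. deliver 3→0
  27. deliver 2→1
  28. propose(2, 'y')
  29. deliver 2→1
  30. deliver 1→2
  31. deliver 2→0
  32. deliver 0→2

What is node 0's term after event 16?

2

e1 timeout(2): 2[cand,t=1,-]
e2 deliver 2→1: 1[foll,t=1,-]
e3 deliver 1→2: ·
e4 deliver 2→0: 0[foll,t=1,-]
e5 deliver 0→2: 2[lead,t=1,-]
e6 deliver 2→3: 3[foll,t=1,-]
e7 deliver 3→2: ·
e8 timeout(3): 3[cand,t=2,-]
e9 deliver 3→4: 4[foll,t=2,-]
e10 deliver 4→3: ·
e11 deliver 3→1: 1[foll,t=2,-]
e12 deliver 1→3: 3[lead,t=2,-]
e13 deliver 3→0: 0[foll,t=2,-]
e14 deliver 0→3: ·
e15 deliver 2→4: ·
e16 deliver 2→3: ·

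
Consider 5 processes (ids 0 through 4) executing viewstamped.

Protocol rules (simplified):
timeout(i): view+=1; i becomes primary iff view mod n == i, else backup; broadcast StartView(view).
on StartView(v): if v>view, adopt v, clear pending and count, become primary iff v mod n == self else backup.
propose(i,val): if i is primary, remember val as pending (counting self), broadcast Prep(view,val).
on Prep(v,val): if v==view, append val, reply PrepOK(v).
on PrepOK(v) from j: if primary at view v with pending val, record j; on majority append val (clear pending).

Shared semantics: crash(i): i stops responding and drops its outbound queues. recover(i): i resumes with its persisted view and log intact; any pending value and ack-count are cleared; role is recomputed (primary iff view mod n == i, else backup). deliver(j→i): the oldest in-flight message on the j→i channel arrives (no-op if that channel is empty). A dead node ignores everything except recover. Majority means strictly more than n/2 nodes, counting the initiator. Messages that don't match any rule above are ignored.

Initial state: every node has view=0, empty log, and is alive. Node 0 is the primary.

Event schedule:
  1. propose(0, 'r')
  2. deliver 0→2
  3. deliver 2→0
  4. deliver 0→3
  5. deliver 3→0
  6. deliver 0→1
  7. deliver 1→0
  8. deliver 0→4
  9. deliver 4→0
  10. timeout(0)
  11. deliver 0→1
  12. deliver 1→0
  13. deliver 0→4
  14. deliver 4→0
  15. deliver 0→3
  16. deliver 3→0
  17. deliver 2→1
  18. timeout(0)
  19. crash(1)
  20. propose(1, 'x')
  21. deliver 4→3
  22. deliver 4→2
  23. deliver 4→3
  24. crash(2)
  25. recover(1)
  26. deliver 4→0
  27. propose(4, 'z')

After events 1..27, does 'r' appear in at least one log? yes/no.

e1 propose(0,'r'): ·
e2 deliver 0→2: 2[back,v=0,r]
e3 deliver 2→0: ·
e4 deliver 0→3: 3[back,v=0,r]
e5 deliver 3→0: 0[prim,v=0,r]
e6 deliver 0→1: 1[back,v=0,r]
e7 deliver 1→0: ·
e8 deliver 0→4: 4[back,v=0,r]
e9 deliver 4→0: ·
e10 timeout(0): 0[back,v=1,r]
e11 deliver 0→1: 1[prim,v=1,r]
e12 deliver 1→0: ·
e13 deliver 0→4: 4[back,v=1,r]
e14 deliver 4→0: ·
e15 deliver 0→3: 3[back,v=1,r]
e16 deliver 3→0: ·
e17 deliver 2→1: ·
e18 timeout(0): 0[back,v=2,r]
e19 crash(1): 1[✗prim,v=1,r]
e20 propose(1,'x'): ·
e21 deliver 4→3: ·
e22 deliver 4→2: ·
e23 deliver 4→3: ·
e24 crash(2): 2[✗back,v=0,r]
e25 recover(1): 1[prim,v=1,r]
e26 deliver 4→0: ·
e27 propose(4,'z'): ·

yes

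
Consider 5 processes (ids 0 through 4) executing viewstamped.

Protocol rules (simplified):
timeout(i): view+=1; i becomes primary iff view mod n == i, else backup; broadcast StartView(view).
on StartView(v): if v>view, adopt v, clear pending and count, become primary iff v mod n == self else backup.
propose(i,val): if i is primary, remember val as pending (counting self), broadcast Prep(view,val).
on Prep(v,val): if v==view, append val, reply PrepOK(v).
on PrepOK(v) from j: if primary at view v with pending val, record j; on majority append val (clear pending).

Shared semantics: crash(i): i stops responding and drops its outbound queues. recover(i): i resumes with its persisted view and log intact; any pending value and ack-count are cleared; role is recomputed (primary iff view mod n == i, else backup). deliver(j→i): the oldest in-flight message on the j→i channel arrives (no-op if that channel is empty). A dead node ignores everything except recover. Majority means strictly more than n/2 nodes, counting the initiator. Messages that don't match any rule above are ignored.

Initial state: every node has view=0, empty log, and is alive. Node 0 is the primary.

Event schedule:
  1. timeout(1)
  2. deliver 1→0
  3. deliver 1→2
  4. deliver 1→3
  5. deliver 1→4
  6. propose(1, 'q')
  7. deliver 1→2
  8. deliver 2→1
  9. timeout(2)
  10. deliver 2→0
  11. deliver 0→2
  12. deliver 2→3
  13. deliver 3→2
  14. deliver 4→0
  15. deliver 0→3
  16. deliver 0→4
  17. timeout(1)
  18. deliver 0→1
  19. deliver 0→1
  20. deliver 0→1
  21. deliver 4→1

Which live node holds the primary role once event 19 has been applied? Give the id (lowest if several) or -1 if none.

after 1 — timeout(1): n1:prim/v1/[-]
after 2 — deliver 1→0: n0:back/v1/[-]
after 3 — deliver 1→2: n2:back/v1/[-]
after 4 — deliver 1→3: n3:back/v1/[-]
after 5 — deliver 1→4: n4:back/v1/[-]
after 6 — propose(1,'q'): ·
after 7 — deliver 1→2: n2:back/v1/[q]
after 8 — deliver 2→1: ·
after 9 — timeout(2): n2:prim/v2/[q]
after 10 — deliver 2→0: n0:back/v2/[-]
after 11 — deliver 0→2: ·
after 12 — deliver 2→3: n3:back/v2/[-]
after 13 — deliver 3→2: ·
after 14 — deliver 4→0: ·
after 15 — deliver 0→3: ·
after 16 — deliver 0→4: ·
after 17 — timeout(1): n1:back/v2/[-]
after 18 — deliver 0→1: ·
after 19 — deliver 0→1: ·

2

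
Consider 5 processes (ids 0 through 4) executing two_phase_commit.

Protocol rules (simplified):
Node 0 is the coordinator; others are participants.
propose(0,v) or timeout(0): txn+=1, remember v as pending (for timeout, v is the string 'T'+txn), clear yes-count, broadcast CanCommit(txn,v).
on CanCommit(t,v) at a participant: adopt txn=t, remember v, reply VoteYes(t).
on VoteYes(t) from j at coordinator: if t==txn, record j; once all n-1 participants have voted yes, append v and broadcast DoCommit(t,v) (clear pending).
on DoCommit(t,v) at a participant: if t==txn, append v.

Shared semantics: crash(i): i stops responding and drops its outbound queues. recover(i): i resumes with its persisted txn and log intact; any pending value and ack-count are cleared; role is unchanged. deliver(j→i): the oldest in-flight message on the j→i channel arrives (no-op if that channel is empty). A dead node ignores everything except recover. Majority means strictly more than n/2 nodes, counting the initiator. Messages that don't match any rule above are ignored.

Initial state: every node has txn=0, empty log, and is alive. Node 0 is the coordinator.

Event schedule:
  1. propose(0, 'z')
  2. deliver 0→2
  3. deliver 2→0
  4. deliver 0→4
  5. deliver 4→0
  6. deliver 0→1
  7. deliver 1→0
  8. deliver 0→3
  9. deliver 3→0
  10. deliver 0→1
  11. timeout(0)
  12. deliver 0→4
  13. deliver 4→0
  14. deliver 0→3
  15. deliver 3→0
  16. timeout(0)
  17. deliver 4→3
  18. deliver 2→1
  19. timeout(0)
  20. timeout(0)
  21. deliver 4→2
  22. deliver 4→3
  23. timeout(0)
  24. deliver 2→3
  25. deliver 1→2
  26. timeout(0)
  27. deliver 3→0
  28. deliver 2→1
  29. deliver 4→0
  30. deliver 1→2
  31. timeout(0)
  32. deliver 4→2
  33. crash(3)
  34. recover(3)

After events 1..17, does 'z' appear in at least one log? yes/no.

step 1 propose(0,'z'): 0={coor,t=1,log=-}
step 2 deliver 0→2: 2={part,t=1,log=-}
step 3 deliver 2→0: —
step 4 deliver 0→4: 4={part,t=1,log=-}
step 5 deliver 4→0: —
step 6 deliver 0→1: 1={part,t=1,log=-}
step 7 deliver 1→0: —
step 8 deliver 0→3: 3={part,t=1,log=-}
step 9 deliver 3→0: 0={coor,t=1,log=z}
step 10 deliver 0→1: 1={part,t=1,log=z}
step 11 timeout(0): 0={coor,t=2,log=z}
step 12 deliver 0→4: 4={part,t=1,log=z}
step 13 deliver 4→0: —
step 14 deliver 0→3: 3={part,t=1,log=z}
step 15 deliver 3→0: —
step 16 timeout(0): 0={coor,t=3,log=z}
step 17 deliver 4→3: —

yes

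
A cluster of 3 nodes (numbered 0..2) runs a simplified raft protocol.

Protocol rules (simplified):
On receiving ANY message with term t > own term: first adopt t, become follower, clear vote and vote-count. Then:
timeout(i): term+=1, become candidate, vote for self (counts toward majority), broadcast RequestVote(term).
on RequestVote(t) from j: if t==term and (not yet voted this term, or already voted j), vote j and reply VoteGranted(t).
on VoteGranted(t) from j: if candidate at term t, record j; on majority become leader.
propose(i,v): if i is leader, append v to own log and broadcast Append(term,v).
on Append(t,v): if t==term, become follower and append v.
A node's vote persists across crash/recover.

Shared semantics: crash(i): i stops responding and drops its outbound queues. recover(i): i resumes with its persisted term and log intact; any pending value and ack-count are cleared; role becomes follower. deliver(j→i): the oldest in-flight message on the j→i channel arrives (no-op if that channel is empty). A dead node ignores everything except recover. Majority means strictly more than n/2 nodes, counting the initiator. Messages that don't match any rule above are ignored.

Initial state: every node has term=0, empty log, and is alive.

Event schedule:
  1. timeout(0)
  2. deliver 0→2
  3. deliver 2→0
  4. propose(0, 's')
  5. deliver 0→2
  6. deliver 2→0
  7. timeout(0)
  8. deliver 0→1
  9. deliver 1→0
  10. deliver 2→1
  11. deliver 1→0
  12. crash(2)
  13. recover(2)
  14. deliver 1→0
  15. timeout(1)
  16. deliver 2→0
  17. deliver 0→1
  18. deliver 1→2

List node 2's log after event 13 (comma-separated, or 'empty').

e1 timeout(0): 0[cand,t=1,-]
e2 deliver 0→2: 2[foll,t=1,-]
e3 deliver 2→0: 0[lead,t=1,-]
e4 propose(0,'s'): 0[lead,t=1,s]
e5 deliver 0→2: 2[foll,t=1,s]
e6 deliver 2→0: ·
e7 timeout(0): 0[cand,t=2,s]
e8 deliver 0→1: 1[foll,t=1,-]
e9 deliver 1→0: ·
e10 deliver 2→1: ·
e11 deliver 1→0: ·
e12 crash(2): 2[✗foll,t=1,s]
e13 recover(2): 2[foll,t=1,s]

s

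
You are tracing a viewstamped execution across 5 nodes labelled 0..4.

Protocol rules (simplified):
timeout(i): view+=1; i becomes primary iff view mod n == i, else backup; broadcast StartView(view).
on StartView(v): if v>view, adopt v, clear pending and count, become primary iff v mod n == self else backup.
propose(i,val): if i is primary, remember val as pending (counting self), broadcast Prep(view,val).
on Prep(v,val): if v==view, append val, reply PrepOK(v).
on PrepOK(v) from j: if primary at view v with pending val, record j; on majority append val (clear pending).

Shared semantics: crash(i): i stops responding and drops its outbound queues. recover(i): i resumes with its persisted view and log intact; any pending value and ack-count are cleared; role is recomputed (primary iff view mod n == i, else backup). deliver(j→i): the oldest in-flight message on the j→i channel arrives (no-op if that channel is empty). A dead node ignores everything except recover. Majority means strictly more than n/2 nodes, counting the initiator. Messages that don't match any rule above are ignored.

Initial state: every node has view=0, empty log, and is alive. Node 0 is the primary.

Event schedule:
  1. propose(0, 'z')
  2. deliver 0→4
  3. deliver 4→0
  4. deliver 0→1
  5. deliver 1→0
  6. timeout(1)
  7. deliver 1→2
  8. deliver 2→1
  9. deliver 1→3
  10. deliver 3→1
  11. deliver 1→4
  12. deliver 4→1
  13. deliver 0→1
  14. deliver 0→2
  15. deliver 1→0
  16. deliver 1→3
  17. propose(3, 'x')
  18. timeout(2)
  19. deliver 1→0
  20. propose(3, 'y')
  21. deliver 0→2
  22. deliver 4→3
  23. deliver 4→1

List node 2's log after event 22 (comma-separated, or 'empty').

empty

step 1 propose(0,'z'): —
step 2 deliver 0→4: 4={back,v=0,log=z}
step 3 deliver 4→0: —
step 4 deliver 0→1: 1={back,v=0,log=z}
step 5 deliver 1→0: 0={prim,v=0,log=z}
step 6 timeout(1): 1={prim,v=1,log=z}
step 7 deliver 1→2: 2={back,v=1,log=-}
step 8 deliver 2→1: —
step 9 deliver 1→3: 3={back,v=1,log=-}
step 10 deliver 3→1: —
step 11 deliver 1→4: 4={back,v=1,log=z}
step 12 deliver 4→1: —
step 13 deliver 0→1: —
step 14 deliver 0→2: —
step 15 deliver 1→0: 0={back,v=1,log=z}
step 16 deliver 1→3: —
step 17 propose(3,'x'): —
step 18 timeout(2): 2={prim,v=2,log=-}
step 19 deliver 1→0: —
step 20 propose(3,'y'): —
step 21 deliver 0→2: —
step 22 deliver 4→3: —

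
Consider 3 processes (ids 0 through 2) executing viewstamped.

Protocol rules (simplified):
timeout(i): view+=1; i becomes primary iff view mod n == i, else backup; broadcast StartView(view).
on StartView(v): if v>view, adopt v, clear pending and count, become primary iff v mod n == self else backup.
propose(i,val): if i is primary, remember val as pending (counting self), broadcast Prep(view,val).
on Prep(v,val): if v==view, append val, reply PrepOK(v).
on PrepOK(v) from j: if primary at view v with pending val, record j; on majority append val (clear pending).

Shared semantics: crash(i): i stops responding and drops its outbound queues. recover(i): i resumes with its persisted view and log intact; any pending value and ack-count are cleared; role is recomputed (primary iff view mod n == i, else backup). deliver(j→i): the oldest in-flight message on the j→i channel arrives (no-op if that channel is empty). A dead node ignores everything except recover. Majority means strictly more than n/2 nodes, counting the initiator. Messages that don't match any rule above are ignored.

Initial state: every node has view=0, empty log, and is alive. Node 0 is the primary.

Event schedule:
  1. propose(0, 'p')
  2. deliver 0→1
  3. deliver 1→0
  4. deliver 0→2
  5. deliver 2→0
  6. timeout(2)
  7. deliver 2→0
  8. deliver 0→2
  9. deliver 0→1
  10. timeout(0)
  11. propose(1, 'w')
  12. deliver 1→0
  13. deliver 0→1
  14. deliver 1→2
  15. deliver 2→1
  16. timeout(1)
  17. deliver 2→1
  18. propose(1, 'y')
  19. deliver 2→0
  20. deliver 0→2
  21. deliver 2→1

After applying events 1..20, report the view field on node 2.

after 1 — propose(0,'p'): ·
after 2 — deliver 0→1: n1:back/v0/[p]
after 3 — deliver 1→0: n0:prim/v0/[p]
after 4 — deliver 0→2: n2:back/v0/[p]
after 5 — deliver 2→0: ·
after 6 — timeout(2): n2:back/v1/[p]
after 7 — deliver 2→0: n0:back/v1/[p]
after 8 — deliver 0→2: ·
after 9 — deliver 0→1: ·
after 10 — timeout(0): n0:back/v2/[p]
after 11 — propose(1,'w'): ·
after 12 — deliver 1→0: ·
after 13 — deliver 0→1: n1:back/v2/[p]
after 14 — deliver 1→2: ·
after 15 — deliver 2→1: ·
after 16 — timeout(1): n1:back/v3/[p]
after 17 — deliver 2→1: ·
after 18 — propose(1,'y'): ·
after 19 — deliver 2→0: ·
after 20 — deliver 0→2: n2:prim/v2/[p]

2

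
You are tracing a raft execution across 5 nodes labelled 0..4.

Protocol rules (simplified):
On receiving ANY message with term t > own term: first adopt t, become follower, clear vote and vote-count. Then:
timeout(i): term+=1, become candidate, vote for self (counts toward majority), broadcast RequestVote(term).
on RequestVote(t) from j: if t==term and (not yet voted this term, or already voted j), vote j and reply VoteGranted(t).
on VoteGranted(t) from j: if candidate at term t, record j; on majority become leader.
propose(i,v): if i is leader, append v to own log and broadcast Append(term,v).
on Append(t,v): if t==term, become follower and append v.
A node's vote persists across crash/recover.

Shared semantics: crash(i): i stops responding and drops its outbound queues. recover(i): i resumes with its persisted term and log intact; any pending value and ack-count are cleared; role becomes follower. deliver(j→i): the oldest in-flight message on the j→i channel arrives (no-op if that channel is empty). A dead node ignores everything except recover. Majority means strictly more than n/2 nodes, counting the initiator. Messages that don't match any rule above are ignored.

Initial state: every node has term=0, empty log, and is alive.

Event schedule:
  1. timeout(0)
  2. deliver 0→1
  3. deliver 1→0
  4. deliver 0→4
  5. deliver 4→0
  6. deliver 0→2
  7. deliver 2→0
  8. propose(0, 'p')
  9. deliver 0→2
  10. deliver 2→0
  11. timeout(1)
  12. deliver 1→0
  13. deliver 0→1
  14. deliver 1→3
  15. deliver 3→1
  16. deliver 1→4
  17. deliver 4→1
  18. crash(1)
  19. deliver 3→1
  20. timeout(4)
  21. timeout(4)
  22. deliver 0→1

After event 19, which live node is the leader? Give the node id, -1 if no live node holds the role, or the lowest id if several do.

-1

[1] timeout(0) → N0(cand t1 [-])
[2] deliver 0→1 → N1(foll t1 [-])
[3] deliver 1→0 → ∅
[4] deliver 0→4 → N4(foll t1 [-])
[5] deliver 4→0 → N0(lead t1 [-])
[6] deliver 0→2 → N2(foll t1 [-])
[7] deliver 2→0 → ∅
[8] propose(0,'p') → N0(lead t1 [p])
[9] deliver 0→2 → N2(foll t1 [p])
[10] deliver 2→0 → ∅
[11] timeout(1) → N1(cand t2 [-])
[12] deliver 1→0 → N0(foll t2 [p])
[13] deliver 0→1 → ∅
[14] deliver 1→3 → N3(foll t2 [-])
[15] deliver 3→1 → ∅
[16] deliver 1→4 → N4(foll t2 [-])
[17] deliver 4→1 → N1(lead t2 [-])
[18] crash(1) → N1(✗lead t2 [-])
[19] deliver 3→1 → ∅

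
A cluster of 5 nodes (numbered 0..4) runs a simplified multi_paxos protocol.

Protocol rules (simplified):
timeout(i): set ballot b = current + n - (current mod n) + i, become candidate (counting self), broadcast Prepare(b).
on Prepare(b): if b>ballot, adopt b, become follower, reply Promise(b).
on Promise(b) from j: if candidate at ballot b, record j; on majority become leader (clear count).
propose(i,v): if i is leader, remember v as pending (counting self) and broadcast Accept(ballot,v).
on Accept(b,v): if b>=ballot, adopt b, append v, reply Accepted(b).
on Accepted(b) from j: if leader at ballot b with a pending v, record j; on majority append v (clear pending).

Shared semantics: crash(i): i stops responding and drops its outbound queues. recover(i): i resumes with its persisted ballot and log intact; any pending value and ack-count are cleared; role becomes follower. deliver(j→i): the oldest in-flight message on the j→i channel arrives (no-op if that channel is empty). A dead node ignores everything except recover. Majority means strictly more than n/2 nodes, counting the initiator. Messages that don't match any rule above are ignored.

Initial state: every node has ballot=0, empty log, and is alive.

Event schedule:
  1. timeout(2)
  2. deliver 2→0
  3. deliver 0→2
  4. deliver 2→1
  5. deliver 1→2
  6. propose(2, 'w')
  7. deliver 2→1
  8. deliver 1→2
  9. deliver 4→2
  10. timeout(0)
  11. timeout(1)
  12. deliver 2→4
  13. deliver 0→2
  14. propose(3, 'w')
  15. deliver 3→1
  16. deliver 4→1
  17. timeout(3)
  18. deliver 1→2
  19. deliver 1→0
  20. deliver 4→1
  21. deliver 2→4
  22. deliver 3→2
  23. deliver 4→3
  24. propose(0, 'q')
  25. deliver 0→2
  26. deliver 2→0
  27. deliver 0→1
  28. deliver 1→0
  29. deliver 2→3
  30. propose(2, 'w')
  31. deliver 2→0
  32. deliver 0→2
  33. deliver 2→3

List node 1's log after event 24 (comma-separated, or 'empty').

e1 timeout(2): 2[cand,b=7,-]
e2 deliver 2→0: 0[foll,b=7,-]
e3 deliver 0→2: ·
e4 deliver 2→1: 1[foll,b=7,-]
e5 deliver 1→2: 2[lead,b=7,-]
e6 propose(2,'w'): ·
e7 deliver 2→1: 1[foll,b=7,w]
e8 deliver 1→2: ·
e9 deliver 4→2: ·
e10 timeout(0): 0[cand,b=10,-]
e11 timeout(1): 1[cand,b=11,w]
e12 deliver 2→4: 4[foll,b=7,-]
e13 deliver 0→2: 2[foll,b=10,-]
e14 propose(3,'w'): ·
e15 deliver 3→1: ·
e16 deliver 4→1: ·
e17 timeout(3): 3[cand,b=8,-]
e18 deliver 1→2: 2[foll,b=11,-]
e19 deliver 1→0: 0[foll,b=11,-]
e20 deliver 4→1: ·
e21 deliver 2→4: 4[foll,b=7,w]
e22 deliver 3→2: ·
e23 deliver 4→3: ·
e24 propose(0,'q'): ·

w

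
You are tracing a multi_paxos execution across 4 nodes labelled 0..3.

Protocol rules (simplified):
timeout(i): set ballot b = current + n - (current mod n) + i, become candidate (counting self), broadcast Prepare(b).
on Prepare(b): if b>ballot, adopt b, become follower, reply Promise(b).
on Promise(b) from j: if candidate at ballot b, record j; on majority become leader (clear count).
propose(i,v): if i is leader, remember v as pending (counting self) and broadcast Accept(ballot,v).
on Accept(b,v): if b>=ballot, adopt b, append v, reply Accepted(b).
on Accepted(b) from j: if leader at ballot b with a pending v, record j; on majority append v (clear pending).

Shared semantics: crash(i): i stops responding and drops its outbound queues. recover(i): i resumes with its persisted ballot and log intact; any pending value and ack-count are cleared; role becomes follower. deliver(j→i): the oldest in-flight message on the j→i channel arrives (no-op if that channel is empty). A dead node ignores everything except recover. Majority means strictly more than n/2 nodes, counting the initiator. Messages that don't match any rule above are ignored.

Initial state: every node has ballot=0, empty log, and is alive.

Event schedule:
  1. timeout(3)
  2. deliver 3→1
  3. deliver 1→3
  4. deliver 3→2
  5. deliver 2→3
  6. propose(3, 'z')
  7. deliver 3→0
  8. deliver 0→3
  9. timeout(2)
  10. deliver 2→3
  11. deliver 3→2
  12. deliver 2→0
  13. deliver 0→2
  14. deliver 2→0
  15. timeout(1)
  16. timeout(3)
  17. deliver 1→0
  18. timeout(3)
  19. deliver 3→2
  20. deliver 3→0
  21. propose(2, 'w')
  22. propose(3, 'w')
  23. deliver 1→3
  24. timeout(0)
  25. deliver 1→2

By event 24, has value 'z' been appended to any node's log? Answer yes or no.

no

[1] timeout(3) → N3(cand b7 [-])
[2] deliver 3→1 → N1(foll b7 [-])
[3] deliver 1→3 → ∅
[4] deliver 3→2 → N2(foll b7 [-])
[5] deliver 2→3 → N3(lead b7 [-])
[6] propose(3,'z') → ∅
[7] deliver 3→0 → N0(foll b7 [-])
[8] deliver 0→3 → ∅
[9] timeout(2) → N2(cand b10 [-])
[10] deliver 2→3 → N3(foll b10 [-])
[11] deliver 3→2 → ∅
[12] deliver 2→0 → N0(foll b10 [-])
[13] deliver 0→2 → ∅
[14] deliver 2→0 → ∅
[15] timeout(1) → N1(cand b9 [-])
[16] timeout(3) → N3(cand b15 [-])
[17] deliver 1→0 → ∅
[18] timeout(3) → N3(cand b19 [-])
[19] deliver 3→2 → N2(lead b10 [-])
[20] deliver 3→0 → ∅
[21] propose(2,'w') → ∅
[22] propose(3,'w') → ∅
[23] deliver 1→3 → ∅
[24] timeout(0) → N0(cand b12 [-])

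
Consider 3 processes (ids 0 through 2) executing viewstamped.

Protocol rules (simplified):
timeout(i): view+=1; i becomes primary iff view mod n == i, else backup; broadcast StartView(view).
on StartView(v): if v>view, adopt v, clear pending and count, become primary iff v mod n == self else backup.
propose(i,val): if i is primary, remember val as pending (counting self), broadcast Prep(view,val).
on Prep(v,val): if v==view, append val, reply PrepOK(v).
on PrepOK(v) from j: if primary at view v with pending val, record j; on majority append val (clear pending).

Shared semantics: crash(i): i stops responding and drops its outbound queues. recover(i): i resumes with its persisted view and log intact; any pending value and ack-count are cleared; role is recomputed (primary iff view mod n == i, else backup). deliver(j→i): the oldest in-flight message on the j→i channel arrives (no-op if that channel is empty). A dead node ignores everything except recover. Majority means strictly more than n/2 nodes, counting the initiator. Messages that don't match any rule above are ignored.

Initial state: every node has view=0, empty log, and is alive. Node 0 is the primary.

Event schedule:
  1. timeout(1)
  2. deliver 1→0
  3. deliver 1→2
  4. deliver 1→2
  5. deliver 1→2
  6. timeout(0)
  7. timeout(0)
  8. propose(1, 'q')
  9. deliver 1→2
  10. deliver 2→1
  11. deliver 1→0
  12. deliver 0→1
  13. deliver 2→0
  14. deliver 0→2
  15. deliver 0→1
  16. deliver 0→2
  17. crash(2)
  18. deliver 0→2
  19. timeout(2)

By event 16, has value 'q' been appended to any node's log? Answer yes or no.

e1 timeout(1): 1[prim,v=1,-]
e2 deliver 1→0: 0[back,v=1,-]
e3 deliver 1→2: 2[back,v=1,-]
e4 deliver 1→2: ·
e5 deliver 1→2: ·
e6 timeout(0): 0[back,v=2,-]
e7 timeout(0): 0[prim,v=3,-]
e8 propose(1,'q'): ·
e9 deliver 1→2: 2[back,v=1,q]
e10 deliver 2→1: 1[prim,v=1,q]
e11 deliver 1→0: ·
e12 deliver 0→1: 1[back,v=2,q]
e13 deliver 2→0: ·
e14 deliver 0→2: 2[prim,v=2,q]
e15 deliver 0→1: 1[back,v=3,q]
e16 deliver 0→2: 2[back,v=3,q]

yes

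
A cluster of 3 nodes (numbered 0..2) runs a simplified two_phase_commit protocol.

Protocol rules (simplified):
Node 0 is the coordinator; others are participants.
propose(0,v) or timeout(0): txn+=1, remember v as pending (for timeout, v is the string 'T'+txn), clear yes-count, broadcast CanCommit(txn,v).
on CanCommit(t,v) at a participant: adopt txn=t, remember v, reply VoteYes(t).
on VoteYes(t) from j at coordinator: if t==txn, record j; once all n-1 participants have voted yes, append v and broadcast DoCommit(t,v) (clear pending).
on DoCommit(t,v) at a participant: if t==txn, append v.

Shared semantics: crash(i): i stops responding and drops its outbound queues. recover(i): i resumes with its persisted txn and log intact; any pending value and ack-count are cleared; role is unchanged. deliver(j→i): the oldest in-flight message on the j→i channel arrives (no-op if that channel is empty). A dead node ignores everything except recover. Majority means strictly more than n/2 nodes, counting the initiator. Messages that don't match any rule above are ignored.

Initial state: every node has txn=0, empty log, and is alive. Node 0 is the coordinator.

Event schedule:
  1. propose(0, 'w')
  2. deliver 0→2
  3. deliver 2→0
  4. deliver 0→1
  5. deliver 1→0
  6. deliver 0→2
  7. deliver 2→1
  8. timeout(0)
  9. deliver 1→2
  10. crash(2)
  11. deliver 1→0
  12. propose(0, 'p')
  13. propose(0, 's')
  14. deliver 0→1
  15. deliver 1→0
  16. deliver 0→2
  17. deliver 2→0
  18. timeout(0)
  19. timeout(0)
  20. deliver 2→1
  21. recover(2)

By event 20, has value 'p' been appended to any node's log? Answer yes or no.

no

step 1 propose(0,'w'): 0={coor,t=1,log=-}
step 2 deliver 0→2: 2={part,t=1,log=-}
step 3 deliver 2→0: —
step 4 deliver 0→1: 1={part,t=1,log=-}
step 5 deliver 1→0: 0={coor,t=1,log=w}
step 6 deliver 0→2: 2={part,t=1,log=w}
step 7 deliver 2→1: —
step 8 timeout(0): 0={coor,t=2,log=w}
step 9 deliver 1→2: —
step 10 crash(2): 2={✗part,t=1,log=w}
step 11 deliver 1→0: —
step 12 propose(0,'p'): 0={coor,t=3,log=w}
step 13 propose(0,'s'): 0={coor,t=4,log=w}
step 14 deliver 0→1: 1={part,t=1,log=w}
step 15 deliver 1→0: —
step 16 deliver 0→2: —
step 17 deliver 2→0: —
step 18 timeout(0): 0={coor,t=5,log=w}
step 19 timeout(0): 0={coor,t=6,log=w}
step 20 deliver 2→1: —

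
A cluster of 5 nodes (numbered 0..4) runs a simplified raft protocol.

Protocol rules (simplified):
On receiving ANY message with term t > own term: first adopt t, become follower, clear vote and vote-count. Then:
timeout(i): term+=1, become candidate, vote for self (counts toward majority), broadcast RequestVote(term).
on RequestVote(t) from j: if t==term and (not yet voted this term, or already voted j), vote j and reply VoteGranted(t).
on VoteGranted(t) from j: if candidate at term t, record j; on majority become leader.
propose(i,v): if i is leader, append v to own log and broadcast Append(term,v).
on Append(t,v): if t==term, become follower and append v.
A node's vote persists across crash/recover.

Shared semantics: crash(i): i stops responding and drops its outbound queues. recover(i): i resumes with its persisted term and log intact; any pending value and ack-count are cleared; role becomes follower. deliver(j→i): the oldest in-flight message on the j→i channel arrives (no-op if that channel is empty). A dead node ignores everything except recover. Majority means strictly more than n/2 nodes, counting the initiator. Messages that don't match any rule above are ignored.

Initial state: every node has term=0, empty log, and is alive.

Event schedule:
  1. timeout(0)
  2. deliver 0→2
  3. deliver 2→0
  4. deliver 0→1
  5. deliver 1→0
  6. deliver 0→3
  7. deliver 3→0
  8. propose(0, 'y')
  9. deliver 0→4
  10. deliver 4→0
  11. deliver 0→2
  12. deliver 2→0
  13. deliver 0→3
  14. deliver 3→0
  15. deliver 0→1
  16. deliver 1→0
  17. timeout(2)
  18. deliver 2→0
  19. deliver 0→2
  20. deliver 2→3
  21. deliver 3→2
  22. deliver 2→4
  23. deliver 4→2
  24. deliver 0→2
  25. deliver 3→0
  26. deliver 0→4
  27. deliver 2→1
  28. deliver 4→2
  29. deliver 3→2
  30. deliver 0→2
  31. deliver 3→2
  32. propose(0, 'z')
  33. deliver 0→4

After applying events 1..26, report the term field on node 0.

after 1 — timeout(0): n0:cand/t1/[-]
after 2 — deliver 0→2: n2:foll/t1/[-]
after 3 — deliver 2→0: ·
after 4 — deliver 0→1: n1:foll/t1/[-]
after 5 — deliver 1→0: n0:lead/t1/[-]
after 6 — deliver 0→3: n3:foll/t1/[-]
after 7 — deliver 3→0: ·
after 8 — propose(0,'y'): n0:lead/t1/[y]
after 9 — deliver 0→4: n4:foll/t1/[-]
after 10 — deliver 4→0: ·
after 11 — deliver 0→2: n2:foll/t1/[y]
after 12 — deliver 2→0: ·
after 13 — deliver 0→3: n3:foll/t1/[y]
after 14 — deliver 3→0: ·
after 15 — deliver 0→1: n1:foll/t1/[y]
after 16 — deliver 1→0: ·
after 17 — timeout(2): n2:cand/t2/[y]
after 18 — deliver 2→0: n0:foll/t2/[y]
after 19 — deliver 0→2: ·
after 20 — deliver 2→3: n3:foll/t2/[y]
after 21 — deliver 3→2: n2:lead/t2/[y]
after 22 — deliver 2→4: n4:foll/t2/[-]
after 23 — deliver 4→2: ·
after 24 — deliver 0→2: ·
after 25 — deliver 3→0: ·
after 26 — deliver 0→4: ·

2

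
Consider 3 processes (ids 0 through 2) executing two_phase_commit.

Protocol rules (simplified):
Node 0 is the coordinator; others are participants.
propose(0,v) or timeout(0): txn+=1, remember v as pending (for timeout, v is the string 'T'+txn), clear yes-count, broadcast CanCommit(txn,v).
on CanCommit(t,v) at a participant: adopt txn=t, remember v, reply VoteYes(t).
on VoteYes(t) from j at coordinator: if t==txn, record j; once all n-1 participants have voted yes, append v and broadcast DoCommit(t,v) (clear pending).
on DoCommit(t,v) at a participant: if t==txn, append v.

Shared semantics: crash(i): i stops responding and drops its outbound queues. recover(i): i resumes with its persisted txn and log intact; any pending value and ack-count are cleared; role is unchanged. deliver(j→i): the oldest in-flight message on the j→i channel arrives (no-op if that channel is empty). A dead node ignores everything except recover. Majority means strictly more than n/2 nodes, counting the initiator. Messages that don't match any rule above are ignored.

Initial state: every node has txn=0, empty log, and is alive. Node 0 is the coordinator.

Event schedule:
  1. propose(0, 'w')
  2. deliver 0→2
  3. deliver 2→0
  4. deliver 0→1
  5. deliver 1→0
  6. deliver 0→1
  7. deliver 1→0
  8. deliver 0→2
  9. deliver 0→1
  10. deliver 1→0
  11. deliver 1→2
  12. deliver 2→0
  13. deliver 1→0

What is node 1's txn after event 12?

1

step 1 propose(0,'w'): 0={coor,t=1,log=-}
step 2 deliver 0→2: 2={part,t=1,log=-}
step 3 deliver 2→0: —
step 4 deliver 0→1: 1={part,t=1,log=-}
step 5 deliver 1→0: 0={coor,t=1,log=w}
step 6 deliver 0→1: 1={part,t=1,log=w}
step 7 deliver 1→0: —
step 8 deliver 0→2: 2={part,t=1,log=w}
step 9 deliver 0→1: —
step 10 deliver 1→0: —
step 11 deliver 1→2: —
step 12 deliver 2→0: —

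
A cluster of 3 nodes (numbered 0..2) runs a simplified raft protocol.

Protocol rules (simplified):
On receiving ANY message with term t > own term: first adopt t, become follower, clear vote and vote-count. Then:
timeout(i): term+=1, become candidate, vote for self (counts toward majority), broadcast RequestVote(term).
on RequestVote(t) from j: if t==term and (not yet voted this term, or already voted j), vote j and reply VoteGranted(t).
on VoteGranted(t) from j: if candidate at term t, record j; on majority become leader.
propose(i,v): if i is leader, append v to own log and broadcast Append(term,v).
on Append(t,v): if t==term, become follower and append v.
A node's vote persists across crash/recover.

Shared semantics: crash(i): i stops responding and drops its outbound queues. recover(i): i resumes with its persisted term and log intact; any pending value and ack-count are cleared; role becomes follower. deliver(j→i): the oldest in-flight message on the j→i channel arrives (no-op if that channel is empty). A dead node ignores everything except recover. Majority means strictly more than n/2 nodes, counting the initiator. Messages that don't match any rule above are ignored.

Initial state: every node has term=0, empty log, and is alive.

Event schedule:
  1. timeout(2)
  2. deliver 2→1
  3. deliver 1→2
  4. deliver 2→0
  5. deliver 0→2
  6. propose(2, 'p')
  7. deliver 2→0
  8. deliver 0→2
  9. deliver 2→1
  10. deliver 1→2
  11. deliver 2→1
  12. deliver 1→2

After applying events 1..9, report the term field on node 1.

step 1 timeout(2): 2={cand,t=1,log=-}
step 2 deliver 2→1: 1={foll,t=1,log=-}
step 3 deliver 1→2: 2={lead,t=1,log=-}
step 4 deliver 2→0: 0={foll,t=1,log=-}
step 5 deliver 0→2: —
step 6 propose(2,'p'): 2={lead,t=1,log=p}
step 7 deliver 2→0: 0={foll,t=1,log=p}
step 8 deliver 0→2: —
step 9 deliver 2→1: 1={foll,t=1,log=p}

1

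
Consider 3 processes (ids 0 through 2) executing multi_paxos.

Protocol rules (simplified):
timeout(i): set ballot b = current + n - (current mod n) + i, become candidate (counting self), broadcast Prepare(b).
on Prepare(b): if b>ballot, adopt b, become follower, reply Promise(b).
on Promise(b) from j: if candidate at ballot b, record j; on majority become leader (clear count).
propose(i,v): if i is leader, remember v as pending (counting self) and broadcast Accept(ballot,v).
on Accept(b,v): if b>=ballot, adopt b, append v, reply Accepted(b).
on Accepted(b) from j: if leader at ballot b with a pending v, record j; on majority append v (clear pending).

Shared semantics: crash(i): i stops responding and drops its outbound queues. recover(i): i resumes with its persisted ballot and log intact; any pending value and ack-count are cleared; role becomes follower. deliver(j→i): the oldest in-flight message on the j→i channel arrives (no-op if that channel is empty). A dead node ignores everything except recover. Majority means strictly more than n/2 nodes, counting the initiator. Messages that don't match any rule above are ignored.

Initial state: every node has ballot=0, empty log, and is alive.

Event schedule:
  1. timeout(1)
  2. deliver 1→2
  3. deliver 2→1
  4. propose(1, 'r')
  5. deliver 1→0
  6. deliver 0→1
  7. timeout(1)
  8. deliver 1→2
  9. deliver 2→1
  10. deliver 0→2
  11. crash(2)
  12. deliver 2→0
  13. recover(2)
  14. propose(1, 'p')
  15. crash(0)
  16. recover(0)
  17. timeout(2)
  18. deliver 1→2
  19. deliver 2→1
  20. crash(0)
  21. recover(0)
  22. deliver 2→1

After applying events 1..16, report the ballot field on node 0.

step 1 timeout(1): 1={cand,b=4,log=-}
step 2 deliver 1→2: 2={foll,b=4,log=-}
step 3 deliver 2→1: 1={lead,b=4,log=-}
step 4 propose(1,'r'): —
step 5 deliver 1→0: 0={foll,b=4,log=-}
step 6 deliver 0→1: —
step 7 timeout(1): 1={cand,b=7,log=-}
step 8 deliver 1→2: 2={foll,b=4,log=r}
step 9 deliver 2→1: —
step 10 deliver 0→2: —
step 11 crash(2): 2={✗foll,b=4,log=r}
step 12 deliver 2→0: —
step 13 recover(2): 2={foll,b=4,log=r}
step 14 propose(1,'p'): —
step 15 crash(0): 0={✗foll,b=4,log=-}
step 16 recover(0): 0={foll,b=4,log=-}

4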